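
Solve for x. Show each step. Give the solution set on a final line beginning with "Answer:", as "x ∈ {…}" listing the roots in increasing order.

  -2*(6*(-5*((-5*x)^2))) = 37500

Step 1. [-2*(6*(-5*((-5*x)^2))) = 37500] leading coefficient -2: divide by -2. So div: 6*(-5*((-5*x)^2)) = -18750.
Step 2. [6*(-5*((-5*x)^2)) = -18750] 6 out front; divide by 6 ⇒ div: -5*((-5*x)^2) = -3125.
Step 3. [-5*((-5*x)^2) = -3125] -5 out front; divide by -5 ⇒ div: (-5*x)^2 = 625.
Step 4. [(-5*x)^2 = 625] LHS squared, RHS 625 ≥ 0: apply √ (±), so sqrt: -5*x = 25 or -25.
Step 5. [-5*x = 25 or -25] leading coefficient -5: divide by -5, so div: x = -5 or 5.

Answer: x ∈ {-5, 5}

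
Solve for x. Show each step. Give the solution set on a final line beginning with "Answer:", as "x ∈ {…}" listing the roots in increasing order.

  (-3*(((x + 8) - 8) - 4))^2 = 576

Step 1. [(-3*(((x + 8) - 8) - 4))^2 = 576] √ both sides: 576 ≥ 0 gives two branches. So sqrt: -3*(((x + 8) - 8) - 4) = 24 or -24.
Step 2. [-3*(((x + 8) - 8) - 4) = 24 or -24] leading coefficient -3: divide by -3. So div: ((x + 8) - 8) - 4 = -8 or 8.
Step 3. [((x + 8) - 8) - 4 = -8 or 8] -4 is outermost — add 4 both sides ⇒ sub: (x + 8) - 8 = -4 or 12.
Step 4. [(x + 8) - 8 = -4 or 12] add 8: x sits inside (… - 8) ⇒ sub: x + 8 = 4 or 20.
Step 5. [x + 8 = 4 or 20] peel the +8: subtract 8 from each side ⇒ sub: x = -4 or 12.

Answer: x ∈ {-4, 12}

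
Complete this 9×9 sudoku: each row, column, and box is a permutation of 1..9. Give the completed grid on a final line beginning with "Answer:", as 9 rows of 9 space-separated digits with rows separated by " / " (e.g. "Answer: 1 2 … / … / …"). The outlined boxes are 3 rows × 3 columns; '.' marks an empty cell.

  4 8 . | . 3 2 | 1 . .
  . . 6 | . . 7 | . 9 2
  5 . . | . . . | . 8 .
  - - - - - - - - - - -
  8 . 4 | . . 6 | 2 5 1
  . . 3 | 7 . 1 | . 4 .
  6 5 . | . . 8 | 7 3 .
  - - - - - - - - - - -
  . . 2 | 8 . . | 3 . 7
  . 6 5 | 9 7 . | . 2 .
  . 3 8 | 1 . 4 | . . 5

Step 1. [r2c2∈{1}] r2c2 is down to just 1, so r2c2=1.
Step 2. [r1c9∈{6}] nothing but 6 survives at r1c9. So r1c9=6.
Step 3. [r3c7∈{4}] r3c7's peers cover all but 4. So r3c7=4.
Step 4. [r1c3∈{7,9}] row 1 places 9 nowhere but r1c3, so r1c3=9.
Step 5. [r4c5∈{9}] only 9 remains possible at r4c5, so r4c5=9.
Step 6. [r9c5∈{2,6}] across row 9, 2 lands solely at r9c5 ⇒ r9c5=2.
Step 7. [r7c5∈{5,6}] in box 8, 6 fits only at r7c5, so r7c5=6.
Step 8. [r5c7∈{6,8,9}] in row 5, 6 fits only at r5c7. So r5c7=6.
Step 9. [r2c7∈{5}] nothing but 5 survives at r2c7, so r2c7=5.
Step 10. [r5c9∈{8,9}] row 5 places 8 nowhere but r5c9 ⇒ r5c9=8.
Step 11. [r5c1∈{2,9}] r5c1 is the only open cell in col 1 admitting 2. So r5c1=2.
Step 12. [r2c4∈{4}] nothing but 4 survives at r2c4 ⇒ r2c4=4.
Step 13. [r7c8∈{1}] r7c8 has the single candidate 1. So r7c8=1.
Step 14. [r7c1∈{9}] r7c1 has the single candidate 9. So r7c1=9.
Step 15. [r4c2∈{7}] r4c2 is down to just 7, so r4c2=7.
Step 16. [r3c3∈{7}] r3c3's peers cover all but 7. So r3c3=7.
Step 17. [r9c7∈{9}] r9c7 is down to just 9 ⇒ r9c7=9.
Step 18. [r2c1∈{3}] only 3 remains possible at r2c1, so r2c1=3.
Step 19. [r6c3∈{1}] only 1 remains possible at r6c3 ⇒ r6c3=1.
Step 20. [r3c6∈{9}] r3c6 is down to just 9. So r3c6=9.
Step 21. [r5c2∈{9}] r5c2 is down to just 9, so r5c2=9.
Step 22. [r6c4∈{2}] r6c4 has the single candidate 2 ⇒ r6c4=2.
Step 23. [r4c4∈{3}] nothing but 3 survives at r4c4, so r4c4=3.
Step 24. [r5c5∈{5}] r5c5 has the single candidate 5 ⇒ r5c5=5.
Step 25. [r3c2∈{2}] only 2 remains possible at r3c2, so r3c2=2.
Step 26. [r1c4∈{5}] only 5 remains possible at r1c4, so r1c4=5.
Step 27. [r7c6∈{5}] nothing but 5 survives at r7c6, so r7c6=5.
Step 28. [r6c9∈{9}] r6c9 is down to just 9, so r6c9=9.
Step 29. [r1c8∈{7}] nothing but 7 survives at r1c8. So r1c8=7.
Step 30. [r8c6∈{3}] r8c6 is down to just 3. So r8c6=3.
Step 31. [r8c1∈{1}] nothing but 1 survives at r8c1, so r8c1=1.
Step 32. [r3c4∈{6}] nothing but 6 survives at r3c4 ⇒ r3c4=6.
Step 33. [r6c5∈{4}] r6c5's peers cover all but 4. So r6c5=4.
Step 34. [r9c1∈{7}] r9c1 is down to just 7, so r9c1=7.
Step 35. [r3c5∈{1}] r3c5 has the single candidate 1 ⇒ r3c5=1.
Step 36. [r8c7∈{8}] r8c7 has the single candidate 8, so r8c7=8.
Step 37. [r3c9∈{3}] r3c9's peers cover all but 3 ⇒ r3c9=3.
Step 38. [r2c5∈{8}] r2c5 is down to just 8. So r2c5=8.
Step 39. [r7c2∈{4}] r7c2's peers cover all but 4, so r7c2=4.
Step 40. [r8c9∈{4}] r8c9 is down to just 4 ⇒ r8c9=4.
Step 41. [r9c8∈{6}] r9c8 is down to just 6 ⇒ r9c8=6.

Answer: 4 8 9 5 3 2 1 7 6 / 3 1 6 4 8 7 5 9 2 / 5 2 7 6 1 9 4 8 3 / 8 7 4 3 9 6 2 5 1 / 2 9 3 7 5 1 6 4 8 / 6 5 1 2 4 8 7 3 9 / 9 4 2 8 6 5 3 1 7 / 1 6 5 9 7 3 8 2 4 / 7 3 8 1 2 4 9 6 5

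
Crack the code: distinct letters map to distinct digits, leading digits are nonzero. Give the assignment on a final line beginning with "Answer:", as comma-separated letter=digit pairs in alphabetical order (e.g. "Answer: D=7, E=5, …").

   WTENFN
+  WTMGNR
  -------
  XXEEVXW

Step 1. [X] X is the leading digit of a 7-digit sum of two 6-digit numbers; the final carry is exactly 1, so X=1.
Step 2. [col 1: N + R ≡ W (mod 10)] several values work for N in column 1 (N + R ≡ W (mod 10), carry-in 0); try N=2. So N=2.
Step 3. [col 1: N + R ≡ W (mod 10)] column 1 (N + R ≡ W (mod 10), carry-in 0) doesn't pin R yet; pick R=3 and continue. So R=3.
Step 4. [col 1: N + R ≡ W (mod 10)] in column 1 we have N+R≡W with carry-in 0; given N=2, R=3 and digits 1,2,3 already taken and all letters distinct, that pins W to 5, so W=5.
Step 5. [col 2: F + N ≡ X (mod 10)] column 2 reads F+N+carry(0)=X with N=2, X=1; with digits 1,2,3,5 already taken and all letters distinct, the only value for F is 9. So F=9.
Step 6. [col 3: N + G ≡ V (mod 10)] V=7 is one option consistent with column 3 (N + G ≡ V (mod 10), carry-in 1) — take it, so V=7.
Step 7. [col 3: N + G ≡ V (mod 10)] column 3 reads N+G+carry(1)=V with N=2, V=7; with digits 1,2,3,5,7,9 already taken and all letters distinct, the only value for G is 4 ⇒ G=4.
Step 8. [col 4: E + M ≡ E (mod 10)] in column 4 we have E+M≡E with carry-in 0; given nothing yet and digits 1,2,3,4,5,7,9 already taken and all letters distinct, that pins M to 0, so M=0.
Step 9. [col 4: E + M ≡ E (mod 10)] no forcing yet in column 4 (carry-in 0); E=6 is free and consistent — try it ⇒ E=6.
Step 10. [col 5: T + T ≡ E (mod 10)] in column 5 we have T+T≡E with carry-in 0; given E=6 and digits 0,1,2,3,4,5,6,7,9 already taken and all letters distinct, that pins T to 8. So T=8.

Answer: E=6, F=9, G=4, M=0, N=2, R=3, T=8, V=7, W=5, X=1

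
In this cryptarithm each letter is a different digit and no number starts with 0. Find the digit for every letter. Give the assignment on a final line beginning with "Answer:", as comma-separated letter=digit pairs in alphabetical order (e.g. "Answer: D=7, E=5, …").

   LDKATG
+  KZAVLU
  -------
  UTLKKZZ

Step 1. [col 1: G + U ≡ Z (mod 10)] no forcing yet in column 1 (carry-in 0); G=2 is free and consistent — try it ⇒ G=2.
Step 2. [col 1: G + U ≡ Z (mod 10)] several values work for U in column 1 (G + U ≡ Z (mod 10), carry-in 0); try U=1. So U=1.
Step 3. [col 1: G + U ≡ Z (mod 10)] from column 1 (G=2, U=1, carry-in 0, digits 1,2 already taken and all letters distinct): Z must equal 3 ⇒ Z=3.
Step 4. [col 2: T + L ≡ Z (mod 10)] no forcing yet in column 2 (carry-in 0); T=6 is free and consistent — try it, so T=6.
Step 5. [col 2: T + L ≡ Z (mod 10)] column 2: given T=6, Z=3, carry-in 0, and digits 1,2,3,6 already taken and all letters distinct, T+L≡Z (mod 10) forces L=7. So L=7.
Step 6. [col 3: A + V ≡ K (mod 10)] K=9 is one option consistent with column 3 (A + V ≡ K (mod 10), carry-in 1) — take it. So K=9.
Step 7. [col 3: A + V ≡ K (mod 10)] no forcing yet in column 3 (carry-in 1); V=8 is free and consistent — try it, so V=8.
Step 8. [col 3: A + V ≡ K (mod 10)] from column 3 (V=8, K=9, carry-in 1, digits 1,2,3,6,7,8,9 already taken and all letters distinct): A must equal 0 ⇒ A=0.
Step 9. [col 5: D + Z ≡ L (mod 10)] column 5 reads D+Z+carry(0)=L with Z=3, L=7; with digits 0,1,2,3,6,7,8,9 already taken and all letters distinct, the only value for D is 4 ⇒ D=4.

Answer: A=0, D=4, G=2, K=9, L=7, T=6, U=1, V=8, Z=3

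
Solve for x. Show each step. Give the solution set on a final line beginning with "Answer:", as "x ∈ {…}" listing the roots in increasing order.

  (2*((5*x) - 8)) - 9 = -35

Step 1. [(2*((5*x) - 8)) - 9 = -35] peel the -9: add 9 from each side. So sub: 2*((5*x) - 8) = -26.
Step 2. [2*((5*x) - 8) = -26] 2 out front; divide by 2 ⇒ div: (5*x) - 8 = -13.
Step 3. [(5*x) - 8 = -13] add 8: x sits inside (… - 8), so sub: 5*x = -5.
Step 4. [5*x = -5] 5 out front; divide by 5. So div: x = -1.

Answer: x ∈ {-1}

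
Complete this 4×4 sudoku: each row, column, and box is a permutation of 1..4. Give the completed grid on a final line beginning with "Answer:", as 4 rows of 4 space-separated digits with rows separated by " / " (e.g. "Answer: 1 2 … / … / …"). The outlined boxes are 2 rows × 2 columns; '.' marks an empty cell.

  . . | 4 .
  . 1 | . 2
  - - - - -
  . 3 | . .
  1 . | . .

Step 1. [r4c2∈{2,4}] in col 2, 4 fits only at r4c2, so r4c2=4.
Step 2. [r2c3∈{3}] nothing but 3 survives at r2c3, so r2c3=3.
Step 3. [r3c3∈{1,2}] in col 3, 1 fits only at r3c3. So r3c3=1.
Step 4. [r1c1∈{2,3}] row 1 places 3 nowhere but r1c1 ⇒ r1c1=3.
Step 5. [r4c3∈{2}] r4c3 has the single candidate 2, so r4c3=2.
Step 6. [r3c1∈{2}] only 2 remains possible at r3c1. So r3c1=2.
Step 7. [r3c4∈{4}] only 4 remains possible at r3c4. So r3c4=4.
Step 8. [r1c4∈{1}] nothing but 1 survives at r1c4 ⇒ r1c4=1.
Step 9. [r4c4∈{3}] only 3 remains possible at r4c4 ⇒ r4c4=3.
Step 10. [r1c2∈{2}] r1c2 has the single candidate 2, so r1c2=2.
Step 11. [r2c1∈{4}] r2c1 has the single candidate 4 ⇒ r2c1=4.

Answer: 3 2 4 1 / 4 1 3 2 / 2 3 1 4 / 1 4 2 3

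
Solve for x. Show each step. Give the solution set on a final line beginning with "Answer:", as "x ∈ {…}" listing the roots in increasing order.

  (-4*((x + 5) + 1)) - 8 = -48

Step 1. [(-4*((x + 5) + 1)) - 8 = -48] common factor -4 (LHS and -48) — divide through. So factor: ((x + 5) + 1) + 2 = 12.
Step 2. [((x + 5) + 1) + 2 = 12] peel the +2: subtract 2 from each side. So sub: (x + 5) + 1 = 10.
Step 3. [(x + 5) + 1 = 10] +1 is outermost — subtract 1 both sides ⇒ sub: x + 5 = 9.
Step 4. [x + 5 = 9] peel the +5: subtract 5 from each side ⇒ sub: x = 4.

Answer: x ∈ {4}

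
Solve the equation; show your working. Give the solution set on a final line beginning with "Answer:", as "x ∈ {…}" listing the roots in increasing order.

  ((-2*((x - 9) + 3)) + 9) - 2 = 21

Step 1. [((-2*((x - 9) + 3)) + 9) - 2 = 21] add 2: x sits inside (… - 2) ⇒ sub: (-2*((x - 9) + 3)) + 9 = 23.
Step 2. [(-2*((x - 9) + 3)) + 9 = 23] 9 comes off first (subtract 9) ⇒ sub: -2*((x - 9) + 3) = 14.
Step 3. [-2*((x - 9) + 3) = 14] -2 out front; divide by -2, so div: (x - 9) + 3 = -7.
Step 4. [(x - 9) + 3 = -7] 3 comes off first (subtract 3). So sub: x - 9 = -10.
Step 5. [x - 9 = -10] peel the -9: add 9 from each side, so sub: x = -1.

Answer: x ∈ {-1}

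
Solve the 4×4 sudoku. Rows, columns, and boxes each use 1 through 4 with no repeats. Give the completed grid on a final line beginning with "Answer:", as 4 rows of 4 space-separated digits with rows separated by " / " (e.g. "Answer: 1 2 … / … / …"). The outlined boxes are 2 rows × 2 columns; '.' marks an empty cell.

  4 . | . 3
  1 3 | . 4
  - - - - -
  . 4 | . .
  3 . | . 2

Step 1. [r1c3∈{1,2}] across row 1, 1 lands solely at r1c3, so r1c3=1.
Step 2. [r4c3∈{4}] nothing but 4 survives at r4c3, so r4c3=4.
Step 3. [r3c3∈{3}] r3c3 is down to just 3 ⇒ r3c3=3.
Step 4. [r2c3∈{2}] r2c3's peers cover all but 2 ⇒ r2c3=2.
Step 5. [r1c2∈{2}] r1c2's peers cover all but 2, so r1c2=2.
Step 6. [r4c2∈{1}] r4c2's peers cover all but 1. So r4c2=1.
Step 7. [r3c4∈{1}] only 1 remains possible at r3c4, so r3c4=1.
Step 8. [r3c1∈{2}] nothing but 2 survives at r3c1. So r3c1=2.

Answer: 4 2 1 3 / 1 3 2 4 / 2 4 3 1 / 3 1 4 2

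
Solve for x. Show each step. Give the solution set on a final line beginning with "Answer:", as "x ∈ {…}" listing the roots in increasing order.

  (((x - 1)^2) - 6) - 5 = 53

Step 1. [(((x - 1)^2) - 6) - 5 = 53] 5 comes off first (add 5) ⇒ sub: ((x - 1)^2) - 6 = 58.
Step 2. [((x - 1)^2) - 6 = 58] 6 comes off first (add 6) ⇒ sub: (x - 1)^2 = 64.
Step 3. [(x - 1)^2 = 64] √ both sides: 64 ≥ 0 gives two branches, so sqrt: x - 1 = 8 or -8.
Step 4. [x - 1 = 8 or -8] -1 is outermost — add 1 both sides, so sub: x = 9 or -7.

Answer: x ∈ {-7, 9}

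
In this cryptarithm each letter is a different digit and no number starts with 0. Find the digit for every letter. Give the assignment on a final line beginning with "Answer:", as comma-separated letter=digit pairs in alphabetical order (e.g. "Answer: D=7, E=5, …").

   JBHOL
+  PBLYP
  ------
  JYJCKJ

Step 1. [col 1: L + P ≡ J (mod 10)] column 1 (L + P ≡ J (mod 10), carry-in 0) doesn't pin L yet; pick L=3 and continue, so L=3.
Step 2. [col 1: L + P ≡ J (mod 10)] no forcing yet in column 1 (carry-in 0); J=1 is free and consistent — try it ⇒ J=1.
Step 3. [col 1: L + P ≡ J (mod 10)] in column 1 we have L+P≡J with carry-in 0; given L=3, J=1 and digits 1,3 already taken and all letters distinct, that pins P to 8, so P=8.
Step 4. [col 2: O + Y ≡ K (mod 10)] several values work for Y in column 2 (O + Y ≡ K (mod 10), carry-in 1); try Y=0, so Y=0.
Step 5. [col 2: O + Y ≡ K (mod 10)] no forcing yet in column 2 (carry-in 1); O=6 is free and consistent — try it ⇒ O=6.
Step 6. [col 2: O + Y ≡ K (mod 10)] in column 2 we have O+Y≡K with carry-in 1; given O=6, Y=0 and digits 0,1,3,6,8 already taken and all letters distinct, that pins K to 7, so K=7.
Step 7. [col 3: H + L ≡ C (mod 10)] H=9 is one option consistent with column 3 (H + L ≡ C (mod 10), carry-in 0) — take it. So H=9.
Step 8. [col 3: H + L ≡ C (mod 10)] column 3: given H=9, L=3, carry-in 0, and digits 0,1,3,6,7,8,9 already taken and all letters distinct, H+L≡C (mod 10) forces C=2, so C=2.
Step 9. [col 4: B + B ≡ J (mod 10)] from column 4 (J=1, carry-in 1, digits 0,1,2,3,6,7,8,9 already taken and all letters distinct): B must equal 5, so B=5.

Answer: B=5, C=2, H=9, J=1, K=7, L=3, O=6, P=8, Y=0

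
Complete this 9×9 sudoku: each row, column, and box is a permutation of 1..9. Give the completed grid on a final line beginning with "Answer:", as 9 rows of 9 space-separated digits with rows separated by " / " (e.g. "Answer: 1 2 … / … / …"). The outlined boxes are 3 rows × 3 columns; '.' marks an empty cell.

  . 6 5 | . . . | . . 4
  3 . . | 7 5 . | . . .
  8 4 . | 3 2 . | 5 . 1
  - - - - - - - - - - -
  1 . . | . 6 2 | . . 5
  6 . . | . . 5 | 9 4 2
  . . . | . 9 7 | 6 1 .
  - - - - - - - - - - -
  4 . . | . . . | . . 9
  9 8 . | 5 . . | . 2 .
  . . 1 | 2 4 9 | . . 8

Step 1. [r8c9∈{3,6,7}] col 9 places 7 nowhere but r8c9, so r8c9=7.
Step 2. [r9c7∈{3}] r9c7 is down to just 3. So r9c7=3.
Step 3. [r7c4∈{1,6,8}] in col 4, 6 fits only at r7c4. So r7c4=6.
Step 4. [r5c5∈{1,3,8}] in box 5, 3 fits only at r5c5 ⇒ r5c5=3.
Step 5. [r5c2∈{7}] r5c2 has the single candidate 7. So r5c2=7.
Step 6. [r8c5∈{1}] r8c5's peers cover all but 1, so r8c5=1.
Step 7. [r1c5∈{8}] r1c5 is down to just 8, so r1c5=8.
Step 8. [r9c2∈{5}] nothing but 5 survives at r9c2. So r9c2=5.
Step 9. [r2c9∈{6}] r2c9 is down to just 6, so r2c9=6.
Step 10. [r2c2∈{1,2,9}] in col 2, 1 fits only at r2c2, so r2c2=1.
Step 11. [r6c9∈{3}] r6c9 is down to just 3. So r6c9=3.
Step 12. [r5c3∈{8}] r5c3 has the single candidate 8, so r5c3=8.
Step 13. [r6c2∈{2}] r6c2's peers cover all but 2. So r6c2=2.
Step 14. [r7c2∈{3}] r7c2 has the single candidate 3. So r7c2=3.
Step 15. [r1c1∈{2,7}] 2 has one home in col 1: r1c1, so r1c1=2.
Step 16. [r2c3∈{9}] r2c3 has the single candidate 9, so r2c3=9.
Step 17. [r1c7∈{7}] only 7 remains possible at r1c7. So r1c7=7.
Step 18. [r4c7∈{8}] r4c7 has the single candidate 8 ⇒ r4c7=8.
Step 19. [r6c3∈{4}] nothing but 4 survives at r6c3. So r6c3=4.
Step 20. [r1c4∈{1,9}] col 4 places 9 nowhere but r1c4. So r1c4=9.
Step 21. [r3c3∈{7}] only 7 remains possible at r3c3, so r3c3=7.
Step 22. [r3c6∈{6}] nothing but 6 survives at r3c6 ⇒ r3c6=6.
Step 23. [r6c1∈{5}] nothing but 5 survives at r6c1 ⇒ r6c1=5.
Step 24. [r7c6∈{8}] nothing but 8 survives at r7c6, so r7c6=8.
Step 25. [r4c3∈{3}] only 3 remains possible at r4c3 ⇒ r4c3=3.
Step 26. [r4c8∈{7}] only 7 remains possible at r4c8. So r4c8=7.
Step 27. [r8c6∈{3}] r8c6 is down to just 3 ⇒ r8c6=3.
Step 28. [r1c6∈{1}] only 1 remains possible at r1c6, so r1c6=1.
Step 29. [r7c5∈{7}] r7c5 is down to just 7. So r7c5=7.
Step 30. [r8c7∈{4}] r8c7 is down to just 4, so r8c7=4.
Step 31. [r9c1∈{7}] r9c1 is down to just 7, so r9c1=7.
Step 32. [r2c8∈{8}] r2c8 has the single candidate 8, so r2c8=8.
Step 33. [r3c8∈{9}] r3c8 has the single candidate 9 ⇒ r3c8=9.
Step 34. [r7c7∈{1}] only 1 remains possible at r7c7 ⇒ r7c7=1.
Step 35. [r4c2∈{9}] r4c2 is down to just 9. So r4c2=9.
Step 36. [r4c4∈{4}] r4c4 has the single candidate 4, so r4c4=4.
Step 37. [r2c7∈{2}] r2c7 is down to just 2, so r2c7=2.
Step 38. [r1c8∈{3}] r1c8's peers cover all but 3 ⇒ r1c8=3.
Step 39. [r5c4∈{1}] only 1 remains possible at r5c4, so r5c4=1.
Step 40. [r6c4∈{8}] r6c4 has the single candidate 8. So r6c4=8.
Step 41. [r2c6∈{4}] only 4 remains possible at r2c6. So r2c6=4.
Step 42. [r9c8∈{6}] only 6 remains possible at r9c8, so r9c8=6.
Step 43. [r8c3∈{6}] r8c3 is down to just 6, so r8c3=6.
Step 44. [r7c8∈{5}] r7c8 has the single candidate 5, so r7c8=5.
Step 45. [r7c3∈{2}] r7c3 has the single candidate 2 ⇒ r7c3=2.

Answer: 2 6 5 9 8 1 7 3 4 / 3 1 9 7 5 4 2 8 6 / 8 4 7 3 2 6 5 9 1 / 1 9 3 4 6 2 8 7 5 / 6 7 8 1 3 5 9 4 2 / 5 2 4 8 9 7 6 1 3 / 4 3 2 6 7 8 1 5 9 / 9 8 6 5 1 3 4 2 7 / 7 5 1 2 4 9 3 6 8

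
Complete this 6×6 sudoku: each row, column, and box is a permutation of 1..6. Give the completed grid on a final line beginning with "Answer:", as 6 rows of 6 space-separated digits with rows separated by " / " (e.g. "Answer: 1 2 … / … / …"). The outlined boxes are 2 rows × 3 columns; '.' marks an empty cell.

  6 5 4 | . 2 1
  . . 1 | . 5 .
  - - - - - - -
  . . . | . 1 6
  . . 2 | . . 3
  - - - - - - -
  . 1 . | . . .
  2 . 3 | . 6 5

Step 1. [r4c5∈{4}] r4c5 is down to just 4. So r4c5=4.
Step 2. [r3c3∈{5}] nothing but 5 survives at r3c3. So r3c3=5.
Step 3. [r6c2∈{4}] r6c2's peers cover all but 4. So r6c2=4.
Step 4. [r2c1∈{3}] r2c1 is down to just 3, so r2c1=3.
Step 5. [r5c6∈{2,4}] 2 has one home in col 6: r5c6 ⇒ r5c6=2.
Step 6. [r5c4∈{3,4}] 4 has one home in row 5: r5c4 ⇒ r5c4=4.
Step 7. [r2c2∈{2}] nothing but 2 survives at r2c2. So r2c2=2.
Step 8. [r3c2∈{3}] only 3 remains possible at r3c2, so r3c2=3.
Step 9. [r6c4∈{1}] r6c4 has the single candidate 1, so r6c4=1.
Step 10. [r4c2∈{6}] only 6 remains possible at r4c2 ⇒ r4c2=6.
Step 11. [r4c1∈{1}] r4c1 has the single candidate 1. So r4c1=1.
Step 12. [r1c4∈{3}] r1c4 has the single candidate 3 ⇒ r1c4=3.
Step 13. [r5c5∈{3}] r5c5 is down to just 3, so r5c5=3.
Step 14. [r5c3∈{6}] only 6 remains possible at r5c3. So r5c3=6.
Step 15. [r4c4∈{5}] r4c4's peers cover all but 5 ⇒ r4c4=5.
Step 16. [r3c4∈{2}] r3c4's peers cover all but 2 ⇒ r3c4=2.
Step 17. [r3c1∈{4}] nothing but 4 survives at r3c1, so r3c1=4.
Step 18. [r2c6∈{4}] r2c6's peers cover all but 4, so r2c6=4.
Step 19. [r2c4∈{6}] r2c4 is down to just 6 ⇒ r2c4=6.
Step 20. [r5c1∈{5}] r5c1's peers cover all but 5, so r5c1=5.

Answer: 6 5 4 3 2 1 / 3 2 1 6 5 4 / 4 3 5 2 1 6 / 1 6 2 5 4 3 / 5 1 6 4 3 2 / 2 4 3 1 6 5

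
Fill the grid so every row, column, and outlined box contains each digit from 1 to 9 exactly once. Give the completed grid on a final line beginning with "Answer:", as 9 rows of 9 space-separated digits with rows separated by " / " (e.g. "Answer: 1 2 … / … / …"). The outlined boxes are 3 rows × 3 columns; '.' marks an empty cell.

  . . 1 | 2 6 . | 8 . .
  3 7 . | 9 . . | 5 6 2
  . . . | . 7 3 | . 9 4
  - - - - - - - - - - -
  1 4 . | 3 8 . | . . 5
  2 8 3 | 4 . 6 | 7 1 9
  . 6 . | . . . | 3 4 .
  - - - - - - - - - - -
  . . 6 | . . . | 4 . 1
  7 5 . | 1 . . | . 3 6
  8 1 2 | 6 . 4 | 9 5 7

Step 1. [r7c1∈{9}] r7c1's peers cover all but 9, so r7c1=9.
Step 2. [r6c1∈{5}] r6c1 is down to just 5, so r6c1=5.
Step 3. [r8c6∈{2,8,9}] 8 has one home in row 8: r8c6. So r8c6=8.
Step 4. [r6c4∈{7}] r6c4 is down to just 7. So r6c4=7.
Step 5. [r4c8∈{2}] r4c8's peers cover all but 2. So r4c8=2.
Step 6. [r6c3∈{9}] r6c3's peers cover all but 9. So r6c3=9.
Step 7. [r7c4∈{5}] nothing but 5 survives at r7c4. So r7c4=5.
Step 8. [r2c3∈{4,8}] row 2 places 8 nowhere but r2c3, so r2c3=8.
Step 9. [r2c6∈{1}] r2c6 is down to just 1. So r2c6=1.
Step 10. [r6c6∈{2}] only 2 remains possible at r6c6 ⇒ r6c6=2.
Step 11. [r7c5∈{2,3}] across row 7, 2 lands solely at r7c5, so r7c5=2.
Step 12. [r8c5∈{9}] r8c5 has the single candidate 9, so r8c5=9.
Step 13. [r3c1∈{6}] nothing but 6 survives at r3c1 ⇒ r3c1=6.
Step 14. [r6c5∈{1}] r6c5's peers cover all but 1, so r6c5=1.
Step 15. [r9c5∈{3}] only 3 remains possible at r9c5 ⇒ r9c5=3.
Step 16. [r7c6∈{7}] only 7 remains possible at r7c6. So r7c6=7.
Step 17. [r1c6∈{5}] r1c6 has the single candidate 5. So r1c6=5.
Step 18. [r2c5∈{4}] r2c5 has the single candidate 4 ⇒ r2c5=4.
Step 19. [r8c3∈{4}] r8c3 is down to just 4 ⇒ r8c3=4.
Step 20. [r7c8∈{8}] only 8 remains possible at r7c8 ⇒ r7c8=8.
Step 21. [r1c9∈{3}] r1c9's peers cover all but 3. So r1c9=3.
Step 22. [r3c4∈{8}] r3c4 has the single candidate 8, so r3c4=8.
Step 23. [r4c7∈{6}] only 6 remains possible at r4c7, so r4c7=6.
Step 24. [r3c3∈{5}] nothing but 5 survives at r3c3. So r3c3=5.
Step 25. [r1c1∈{4}] r1c1's peers cover all but 4, so r1c1=4.
Step 26. [r4c3∈{7}] r4c3 has the single candidate 7, so r4c3=7.
Step 27. [r3c7∈{1}] only 1 remains possible at r3c7 ⇒ r3c7=1.
Step 28. [r6c9∈{8}] r6c9 is down to just 8, so r6c9=8.
Step 29. [r1c2∈{9}] r1c2 has the single candidate 9, so r1c2=9.
Step 30. [r1c8∈{7}] r1c8 is down to just 7 ⇒ r1c8=7.
Step 31. [r3c2∈{2}] r3c2's peers cover all but 2, so r3c2=2.
Step 32. [r4c6∈{9}] r4c6's peers cover all but 9, so r4c6=9.
Step 33. [r5c5∈{5}] nothing but 5 survives at r5c5. So r5c5=5.
Step 34. [r8c7∈{2}] only 2 remains possible at r8c7 ⇒ r8c7=2.
Step 35. [r7c2∈{3}] only 3 remains possible at r7c2, so r7c2=3.

Answer: 4 9 1 2 6 5 8 7 3 / 3 7 8 9 4 1 5 6 2 / 6 2 5 8 7 3 1 9 4 / 1 4 7 3 8 9 6 2 5 / 2 8 3 4 5 6 7 1 9 / 5 6 9 7 1 2 3 4 8 / 9 3 6 5 2 7 4 8 1 / 7 5 4 1 9 8 2 3 6 / 8 1 2 6 3 4 9 5 7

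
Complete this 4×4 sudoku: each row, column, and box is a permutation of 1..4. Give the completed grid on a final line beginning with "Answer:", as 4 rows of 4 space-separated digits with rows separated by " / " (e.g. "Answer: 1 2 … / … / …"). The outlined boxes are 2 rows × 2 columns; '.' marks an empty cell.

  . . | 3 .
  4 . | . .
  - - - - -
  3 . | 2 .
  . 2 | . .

Step 1. [r1c4∈{1,2,4}] across row 1, 4 lands solely at r1c4 ⇒ r1c4=4.
Step 2. [r4c1∈{1}] only 1 remains possible at r4c1. So r4c1=1.
Step 3. [r2c3∈{1}] only 1 remains possible at r2c3. So r2c3=1.
Step 4. [r4c3∈{4}] r4c3 has the single candidate 4 ⇒ r4c3=4.
Step 5. [r1c2∈{1}] r1c2's peers cover all but 1 ⇒ r1c2=1.
Step 6. [r2c4∈{2}] only 2 remains possible at r2c4, so r2c4=2.
Step 7. [r1c1∈{2}] r1c1 is down to just 2 ⇒ r1c1=2.
Step 8. [r3c2∈{4}] nothing but 4 survives at r3c2, so r3c2=4.
Step 9. [r2c2∈{3}] only 3 remains possible at r2c2 ⇒ r2c2=3.
Step 10. [r4c4∈{3}] only 3 remains possible at r4c4, so r4c4=3.
Step 11. [r3c4∈{1}] only 1 remains possible at r3c4, so r3c4=1.

Answer: 2 1 3 4 / 4 3 1 2 / 3 4 2 1 / 1 2 4 3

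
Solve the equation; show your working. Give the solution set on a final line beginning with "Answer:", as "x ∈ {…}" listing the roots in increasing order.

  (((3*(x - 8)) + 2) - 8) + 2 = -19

Step 1. [(((3*(x - 8)) + 2) - 8) + 2 = -19] the outer +2 inverts by subtracting 2. So sub: ((3*(x - 8)) + 2) - 8 = -21.
Step 2. [((3*(x - 8)) + 2) - 8 = -21] peel the -8: add 8 from each side ⇒ sub: (3*(x - 8)) + 2 = -13.
Step 3. [(3*(x - 8)) + 2 = -13] peel the +2: subtract 2 from each side ⇒ sub: 3*(x - 8) = -15.
Step 4. [3*(x - 8) = -15] 3 out front; divide by 3, so div: x - 8 = -5.
Step 5. [x - 8 = -5] 8 comes off first (add 8), so sub: x = 3.

Answer: x ∈ {3}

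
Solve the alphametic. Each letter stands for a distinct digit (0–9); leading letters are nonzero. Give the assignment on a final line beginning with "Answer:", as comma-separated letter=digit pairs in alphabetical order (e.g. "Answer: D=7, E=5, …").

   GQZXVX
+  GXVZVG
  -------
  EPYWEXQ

Step 1. [col 1: X + G ≡ Q (mod 10)] no forcing yet in column 1 (carry-in 0); Q=2 is free and consistent — try it. So Q=2.
Step 2. [col 1: X + G ≡ Q (mod 10)] no forcing yet in column 1 (carry-in 0); X=7 is free and consistent — try it, so X=7.
Step 3. [col 1: X + G ≡ Q (mod 10)] column 1 reads X+G+carry(0)=Q with X=7, Q=2; with digits 2,7 already taken and all letters distinct, the only value for G is 5 ⇒ G=5.
Step 4. [col 2: V + V ≡ X (mod 10)] no forcing yet in column 2 (carry-in 1); V=3 is free and consistent — try it. So V=3.
Step 5. [col 3: X + Z ≡ E (mod 10)] several values work for E in column 3 (X + Z ≡ E (mod 10), carry-in 0); try E=1. So E=1.
Step 6. [col 3: X + Z ≡ E (mod 10)] column 3 reads X+Z+carry(0)=E with X=7, E=1; with digits 1,2,3,5,7 already taken and all letters distinct, the only value for Z is 4 ⇒ Z=4.
Step 7. [col 4: Z + V ≡ W (mod 10)] column 4 reads Z+V+carry(1)=W with Z=4, V=3; with digits 1,2,3,4,5,7 already taken and all letters distinct, the only value for W is 8. So W=8.
Step 8. [col 5: Q + X ≡ Y (mod 10)] column 5: given Q=2, X=7, carry-in 0, and digits 1,2,3,4,5,7,8 already taken and all letters distinct, Q+X≡Y (mod 10) forces Y=9 ⇒ Y=9.
Step 9. [col 6: G + G ≡ P (mod 10)] from column 6 (G=5, carry-in 0, digits 1,2,3,4,5,7,8,9 already taken and all letters distinct): P must equal 0. So P=0.

Answer: E=1, G=5, P=0, Q=2, V=3, W=8, X=7, Y=9, Z=4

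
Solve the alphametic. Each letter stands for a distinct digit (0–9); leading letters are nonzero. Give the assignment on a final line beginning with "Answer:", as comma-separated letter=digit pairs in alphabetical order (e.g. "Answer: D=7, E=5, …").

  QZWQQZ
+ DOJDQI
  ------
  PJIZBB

Step 1. [col 1: Z + I ≡ B (mod 10)] B=1 is one option consistent with column 1 (Z + I ≡ B (mod 10), carry-in 0) — take it. So B=1.
Step 2. [col 1: Z + I ≡ B (mod 10)] Z=8 is one option consistent with column 1 (Z + I ≡ B (mod 10), carry-in 0) — take it ⇒ Z=8.
Step 3. [col 1: Z + I ≡ B (mod 10)] in column 1 we have Z+I≡B with carry-in 0; given Z=8, B=1 and digits 1,8 already taken and all letters distinct, that pins I to 3. So I=3.
Step 4. [col 2: Q + Q ≡ B (mod 10)] several values work for Q in column 2 (Q + Q ≡ B (mod 10), carry-in 1); try Q=5 ⇒ Q=5.
Step 5. [col 3: Q + D ≡ Z (mod 10)] column 3: given Q=5, Z=8, carry-in 1, and digits 1,3,5,8 already taken and all letters distinct, Q+D≡Z (mod 10) forces D=2. So D=2.
Step 6. [col 4: W + J ≡ I (mod 10)] W=4 is one option consistent with column 4 (W + J ≡ I (mod 10), carry-in 0) — take it, so W=4.
Step 7. [col 4: W + J ≡ I (mod 10)] column 4: given W=4, I=3, carry-in 0, and digits 1,2,3,4,5,8 already taken and all letters distinct, W+J≡I (mod 10) forces J=9, so J=9.
Step 8. [col 5: Z + O ≡ J (mod 10)] column 5 reads Z+O+carry(1)=J with Z=8, J=9; with digits 1,2,3,4,5,8,9 already taken and all letters distinct, the only value for O is 0 ⇒ O=0.
Step 9. [col 6: Q + D ≡ P (mod 10)] in column 6 we have Q+D≡P with carry-in 0; given Q=5, D=2 and digits 0,1,2,3,4,5,8,9 already taken and all letters distinct, that pins P to 7. So P=7.

Answer: B=1, D=2, I=3, J=9, O=0, P=7, Q=5, W=4, Z=8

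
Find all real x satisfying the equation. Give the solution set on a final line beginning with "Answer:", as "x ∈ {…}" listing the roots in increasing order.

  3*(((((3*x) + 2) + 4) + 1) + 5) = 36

Step 1. [3*(((((3*x) + 2) + 4) + 1) + 5) = 36] divide by the outer 3 ⇒ div: ((((3*x) + 2) + 4) + 1) + 5 = 12.
Step 2. [((((3*x) + 2) + 4) + 1) + 5 = 12] peel the +5: subtract 5 from each side. So sub: (((3*x) + 2) + 4) + 1 = 7.
Step 3. [(((3*x) + 2) + 4) + 1 = 7] peel the +1: subtract 1 from each side, so sub: ((3*x) + 2) + 4 = 6.
Step 4. [((3*x) + 2) + 4 = 6] +4 is outermost — subtract 4 both sides ⇒ sub: (3*x) + 2 = 2.
Step 5. [(3*x) + 2 = 2] subtract 2: x sits inside (… + 2), so sub: 3*x = 0.
Step 6. [3*x = 0] 3 out front; divide by 3 ⇒ div: x = 0.

Answer: x ∈ {0}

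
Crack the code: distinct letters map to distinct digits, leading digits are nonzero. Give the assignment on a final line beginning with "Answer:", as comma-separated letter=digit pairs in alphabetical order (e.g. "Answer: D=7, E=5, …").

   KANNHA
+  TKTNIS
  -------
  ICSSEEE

Step 1. [col 1: A + S ≡ E (mod 10)] several values work for S in column 1 (A + S ≡ E (mod 10), carry-in 0); try S=4 ⇒ S=4.
Step 2. [col 1: A + S ≡ E (mod 10)] several values work for A in column 1 (A + S ≡ E (mod 10), carry-in 0); try A=8, so A=8.
Step 3. [col 1: A + S ≡ E (mod 10)] column 1 reads A+S+carry(0)=E with A=8, S=4; with digits 4,8 already taken and all letters distinct, the only value for E is 2 ⇒ E=2.
Step 4. [col 2: H + I ≡ E (mod 10)] column 2 (H + I ≡ E (mod 10), carry-in 1) doesn't pin I yet; pick I=1 and continue. So I=1.
Step 5. [col 2: H + I ≡ E (mod 10)] from column 2 (I=1, E=2, carry-in 1, digits 1,2,4,8 already taken and all letters distinct): H must equal 0. So H=0.
Step 6. [col 3: N + N ≡ E (mod 10)] column 3: given E=2, carry-in 0, and digits 0,1,2,4,8 already taken and all letters distinct, N+N≡E (mod 10) forces N=6. So N=6.
Step 7. [col 4: N + T ≡ S (mod 10)] column 4: given N=6, S=4, carry-in 1, and digits 0,1,2,4,6,8 already taken and all letters distinct, N+T≡S (mod 10) forces T=7, so T=7.
Step 8. [col 5: A + K ≡ S (mod 10)] in column 5 we have A+K≡S with carry-in 1; given A=8, S=4 and digits 0,1,2,4,6,7,8 already taken and all letters distinct, that pins K to 5, so K=5.
Step 9. [col 6: K + T ≡ C (mod 10)] in column 6 we have K+T≡C with carry-in 1; given K=5, T=7 and digits 0,1,2,4,5,6,7,8 already taken and all letters distinct, that pins C to 3 ⇒ C=3.

Answer: A=8, C=3, E=2, H=0, I=1, K=5, N=6, S=4, T=7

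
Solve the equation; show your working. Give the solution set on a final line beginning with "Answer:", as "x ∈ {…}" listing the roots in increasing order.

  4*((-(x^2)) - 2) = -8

Step 1. [4*((-(x^2)) - 2) = -8] divide by the outer 4. So div: (-(x^2)) - 2 = -2.
Step 2. [(-(x^2)) - 2 = -2] add 2: x sits inside (… - 2). So sub: -(x^2) = 0.
Step 3. [-(x^2) = 0] flip signs both sides, so neg: x^2 = 0.
Step 4. [x^2 = 0] LHS squared, RHS 0 ≥ 0: apply √ (±) ⇒ sqrt: x = 0.

Answer: x ∈ {0}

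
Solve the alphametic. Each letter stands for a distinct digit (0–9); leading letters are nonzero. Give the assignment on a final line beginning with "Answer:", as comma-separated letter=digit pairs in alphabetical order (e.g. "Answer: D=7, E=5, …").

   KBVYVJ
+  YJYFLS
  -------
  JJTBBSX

Step 1. [col 1: J + S ≡ X (mod 10)] several values work for S in column 1 (J + S ≡ X (mod 10), carry-in 0); try S=8, so S=8.
Step 2. [col 1: J + S ≡ X (mod 10)] column 1 (J + S ≡ X (mod 10), carry-in 0) doesn't pin X yet; pick X=9 and continue, so X=9.
Step 3. [col 1: J + S ≡ X (mod 10)] from column 1 (S=8, X=9, carry-in 0, digits 8,9 already taken and all letters distinct): J must equal 1 ⇒ J=1.
Step 4. [col 2: V + L ≡ S (mod 10)] no forcing yet in column 2 (carry-in 0); L=3 is free and consistent — try it. So L=3.
Step 5. [col 2: V + L ≡ S (mod 10)] in column 2 we have V+L≡S with carry-in 0; given L=3, S=8 and digits 1,3,8,9 already taken and all letters distinct, that pins V to 5, so V=5.
Step 6. [col 3: Y + F ≡ B (mod 10)] no forcing yet in column 3 (carry-in 0); B=0 is free and consistent — try it ⇒ B=0.
Step 7. [col 3: Y + F ≡ B (mod 10)] F=6 is one option consistent with column 3 (Y + F ≡ B (mod 10), carry-in 0) — take it. So F=6.
Step 8. [col 3: Y + F ≡ B (mod 10)] in column 3 we have Y+F≡B with carry-in 0; given F=6, B=0 and digits 0,1,3,5,6,8,9 already taken and all letters distinct, that pins Y to 4. So Y=4.
Step 9. [col 5: B + J ≡ T (mod 10)] in column 5 we have B+J≡T with carry-in 1; given B=0, J=1 and digits 0,1,3,4,5,6,8,9 already taken and all letters distinct, that pins T to 2, so T=2.
Step 10. [col 6: K + Y ≡ J (mod 10)] column 6 reads K+Y+carry(0)=J with Y=4, J=1; with digits 0,1,2,3,4,5,6,8,9 already taken and all letters distinct, the only value for K is 7, so K=7.

Answer: B=0, F=6, J=1, K=7, L=3, S=8, T=2, V=5, X=9, Y=4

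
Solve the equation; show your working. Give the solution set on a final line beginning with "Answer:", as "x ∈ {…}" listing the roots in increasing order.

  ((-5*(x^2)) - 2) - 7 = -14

Step 1. [((-5*(x^2)) - 2) - 7 = -14] 7 comes off first (add 7), so sub: (-5*(x^2)) - 2 = -7.
Step 2. [(-5*(x^2)) - 2 = -7] add 2: x sits inside (… - 2). So sub: -5*(x^2) = -5.
Step 3. [-5*(x^2) = -5] divide by the outer -5 ⇒ div: x^2 = 1.
Step 4. [x^2 = 1] √ both sides: 1 ≥ 0 gives two branches. So sqrt: x = 1 or -1.

Answer: x ∈ {-1, 1}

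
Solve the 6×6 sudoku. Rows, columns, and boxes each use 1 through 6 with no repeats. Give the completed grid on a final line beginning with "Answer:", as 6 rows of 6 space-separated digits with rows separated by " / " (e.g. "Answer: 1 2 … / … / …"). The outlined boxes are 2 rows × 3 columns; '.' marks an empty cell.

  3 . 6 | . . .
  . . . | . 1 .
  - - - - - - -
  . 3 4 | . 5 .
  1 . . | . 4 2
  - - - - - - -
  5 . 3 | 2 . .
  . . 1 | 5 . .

Step 1. [r5c5∈{6}] r5c5 is down to just 6 ⇒ r5c5=6.
Step 2. [r5c2∈{4}] r5c2 is down to just 4 ⇒ r5c2=4.
Step 3. [r2c3∈{2,5}] 2 has one home in col 3: r2c3, so r2c3=2.
Step 4. [r1c4∈{4}] r1c4 is down to just 4 ⇒ r1c4=4.
Step 5. [r2c2∈{5}] nothing but 5 survives at r2c2, so r2c2=5.
Step 6. [r4c2∈{6}] r4c2's peers cover all but 6 ⇒ r4c2=6.
Step 7. [r3c4∈{1,6}] in col 4, 1 fits only at r3c4. So r3c4=1.
Step 8. [r2c4∈{3,6}] r2c4 is the only open cell in col 4 admitting 6. So r2c4=6.
Step 9. [r3c1∈{2}] r3c1's peers cover all but 2, so r3c1=2.
Step 10. [r6c5∈{3}] r6c5 is down to just 3, so r6c5=3.
Step 11. [r6c2∈{2}] r6c2 is down to just 2. So r6c2=2.
Step 12. [r2c6∈{3}] r2c6 has the single candidate 3, so r2c6=3.
Step 13. [r3c6∈{6}] nothing but 6 survives at r3c6, so r3c6=6.
Step 14. [r4c3∈{5}] r4c3 has the single candidate 5, so r4c3=5.
Step 15. [r1c5∈{2}] only 2 remains possible at r1c5 ⇒ r1c5=2.
Step 16. [r1c6∈{5}] r1c6 is down to just 5. So r1c6=5.
Step 17. [r5c6∈{1}] r5c6 is down to just 1, so r5c6=1.
Step 18. [r6c6∈{4}] r6c6's peers cover all but 4 ⇒ r6c6=4.
Step 19. [r2c1∈{4}] r2c1 has the single candidate 4. So r2c1=4.
Step 20. [r6c1∈{6}] only 6 remains possible at r6c1. So r6c1=6.
Step 21. [r4c4∈{3}] r4c4 has the single candidate 3. So r4c4=3.
Step 22. [r1c2∈{1}] r1c2 is down to just 1, so r1c2=1.

Answer: 3 1 6 4 2 5 / 4 5 2 6 1 3 / 2 3 4 1 5 6 / 1 6 5 3 4 2 / 5 4 3 2 6 1 / 6 2 1 5 3 4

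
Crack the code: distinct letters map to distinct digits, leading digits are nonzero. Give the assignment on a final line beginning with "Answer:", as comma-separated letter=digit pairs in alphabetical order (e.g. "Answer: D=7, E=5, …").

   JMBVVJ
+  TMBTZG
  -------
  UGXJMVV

Step 1. [col 1: J + G ≡ V (mod 10)] several values work for V in column 1 (J + G ≡ V (mod 10), carry-in 0); try V=9. So V=9.
Step 2. [U] the sum has 7 digits but both addends have 6; that extra leading digit U is the final carry, namely 1 ⇒ U=1.
Step 3. [col 1: J + G ≡ V (mod 10)] several values work for G in column 1 (J + G ≡ V (mod 10), carry-in 0); try G=2, so G=2.
Step 4. [col 1: J + G ≡ V (mod 10)] column 1: given G=2, V=9, carry-in 0, and digits 1,2,9 already taken and all letters distinct, J+G≡V (mod 10) forces J=7, so J=7.
Step 5. [col 2: V + Z ≡ V (mod 10)] in column 2 we have V+Z≡V with carry-in 0; given V=9 and digits 1,2,7,9 already taken and all letters distinct, that pins Z to 0. So Z=0.
Step 6. [col 3: V + T ≡ M (mod 10)] several values work for T in column 3 (V + T ≡ M (mod 10), carry-in 0); try T=5 ⇒ T=5.
Step 7. [col 3: V + T ≡ M (mod 10)] in column 3 we have V+T≡M with carry-in 0; given V=9, T=5 and digits 0,1,2,5,7,9 already taken and all letters distinct, that pins M to 4 ⇒ M=4.
Step 8. [col 4: B + B ≡ J (mod 10)] several values work for B in column 4 (B + B ≡ J (mod 10), carry-in 1); try B=3 ⇒ B=3.
Step 9. [col 5: M + M ≡ X (mod 10)] from column 5 (M=4, carry-in 0, digits 0,1,2,3,4,5,7,9 already taken and all letters distinct): X must equal 8, so X=8.

Answer: B=3, G=2, J=7, M=4, T=5, U=1, V=9, X=8, Z=0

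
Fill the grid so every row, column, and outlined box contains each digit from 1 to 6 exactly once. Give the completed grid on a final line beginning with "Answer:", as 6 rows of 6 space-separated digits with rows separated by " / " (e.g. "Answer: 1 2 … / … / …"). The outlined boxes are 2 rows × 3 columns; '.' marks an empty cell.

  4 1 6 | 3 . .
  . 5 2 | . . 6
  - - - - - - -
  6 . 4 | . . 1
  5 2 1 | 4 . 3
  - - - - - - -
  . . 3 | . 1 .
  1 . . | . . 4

Step 1. [r6c2∈{6}] r6c2 has the single candidate 6, so r6c2=6.
Step 2. [r6c5∈{2,3,5}] in row 6, 3 fits only at r6c5, so r6c5=3.
Step 3. [r6c4∈{2,5}] row 6 places 2 nowhere but r6c4 ⇒ r6c4=2.
Step 4. [r5c6∈{5}] r5c6 is down to just 5 ⇒ r5c6=5.
Step 5. [r3c5∈{2,5}] in row 3, 2 fits only at r3c5 ⇒ r3c5=2.
Step 6. [r6c3∈{5}] only 5 remains possible at r6c3. So r6c3=5.
Step 7. [r3c4∈{5}] nothing but 5 survives at r3c4 ⇒ r3c4=5.
Step 8. [r3c2∈{3}] only 3 remains possible at r3c2, so r3c2=3.
Step 9. [r2c5∈{4}] r2c5 has the single candidate 4. So r2c5=4.
Step 10. [r4c5∈{6}] only 6 remains possible at r4c5. So r4c5=6.
Step 11. [r2c1∈{3}] nothing but 3 survives at r2c1. So r2c1=3.
Step 12. [r5c2∈{4}] nothing but 4 survives at r5c2, so r5c2=4.
Step 13. [r1c6∈{2}] r1c6 has the single candidate 2, so r1c6=2.
Step 14. [r1c5∈{5}] r1c5's peers cover all but 5. So r1c5=5.
Step 15. [r5c1∈{2}] r5c1 is down to just 2 ⇒ r5c1=2.
Step 16. [r2c4∈{1}] r2c4 is down to just 1 ⇒ r2c4=1.
Step 17. [r5c4∈{6}] nothing but 6 survives at r5c4, so r5c4=6.

Answer: 4 1 6 3 5 2 / 3 5 2 1 4 6 / 6 3 4 5 2 1 / 5 2 1 4 6 3 / 2 4 3 6 1 5 / 1 6 5 2 3 4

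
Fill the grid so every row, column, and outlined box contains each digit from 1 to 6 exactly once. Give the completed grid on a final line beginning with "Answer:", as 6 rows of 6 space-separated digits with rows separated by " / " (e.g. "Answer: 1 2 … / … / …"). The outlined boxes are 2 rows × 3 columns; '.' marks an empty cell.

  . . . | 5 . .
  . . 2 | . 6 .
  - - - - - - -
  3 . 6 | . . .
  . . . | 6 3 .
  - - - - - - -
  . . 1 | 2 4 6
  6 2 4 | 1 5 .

Step 1. [r2c4∈{3,4}] col 4 places 3 nowhere but r2c4 ⇒ r2c4=3.
Step 2. [r4c3∈{5}] r4c3's peers cover all but 5. So r4c3=5.
Step 3. [r3c6∈{1,2,4,5}] across row 3, 5 lands solely at r3c6. So r3c6=5.
Step 4. [r1c2∈{1,3,4,6}] 6 has one home in row 1: r1c2. So r1c2=6.
Step 5. [r3c5∈{1,2}] in row 3, 2 fits only at r3c5 ⇒ r3c5=2.
Step 6. [r4c6∈{1,4}] box 4 places 1 nowhere but r4c6. So r4c6=1.
Step 7. [r4c2∈{4}] r4c2's peers cover all but 4 ⇒ r4c2=4.
Step 8. [r2c6∈{4}] only 4 remains possible at r2c6, so r2c6=4.
Step 9. [r5c1∈{5}] nothing but 5 survives at r5c1, so r5c1=5.
Step 10. [r2c1∈{1}] only 1 remains possible at r2c1 ⇒ r2c1=1.
Step 11. [r5c2∈{3}] r5c2 has the single candidate 3 ⇒ r5c2=3.
Step 12. [r1c5∈{1}] r1c5 has the single candidate 1 ⇒ r1c5=1.
Step 13. [r1c1∈{4}] r1c1's peers cover all but 4 ⇒ r1c1=4.
Step 14. [r1c6∈{2}] r1c6 is down to just 2 ⇒ r1c6=2.
Step 15. [r3c4∈{4}] r3c4 has the single candidate 4 ⇒ r3c4=4.
Step 16. [r4c1∈{2}] nothing but 2 survives at r4c1. So r4c1=2.
Step 17. [r2c2∈{5}] r2c2 is down to just 5. So r2c2=5.
Step 18. [r6c6∈{3}] only 3 remains possible at r6c6 ⇒ r6c6=3.
Step 19. [r1c3∈{3}] r1c3's peers cover all but 3, so r1c3=3.
Step 20. [r3c2∈{1}] r3c2 is down to just 1, so r3c2=1.

Answer: 4 6 3 5 1 2 / 1 5 2 3 6 4 / 3 1 6 4 2 5 / 2 4 5 6 3 1 / 5 3 1 2 4 6 / 6 2 4 1 5 3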